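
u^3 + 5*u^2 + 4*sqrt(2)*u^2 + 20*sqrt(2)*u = u*(u + 5)*(u + 4*sqrt(2))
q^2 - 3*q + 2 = (q - 2)*(q - 1)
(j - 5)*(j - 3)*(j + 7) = j^3 - j^2 - 41*j + 105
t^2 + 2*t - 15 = (t - 3)*(t + 5)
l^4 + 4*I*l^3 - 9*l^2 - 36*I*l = l*(l - 3)*(l + 3)*(l + 4*I)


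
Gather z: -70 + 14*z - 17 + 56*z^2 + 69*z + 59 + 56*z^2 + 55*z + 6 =112*z^2 + 138*z - 22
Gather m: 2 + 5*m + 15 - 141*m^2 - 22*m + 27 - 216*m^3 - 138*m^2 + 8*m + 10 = -216*m^3 - 279*m^2 - 9*m + 54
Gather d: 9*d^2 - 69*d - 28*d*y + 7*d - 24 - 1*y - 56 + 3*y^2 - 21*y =9*d^2 + d*(-28*y - 62) + 3*y^2 - 22*y - 80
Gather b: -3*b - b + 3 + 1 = 4 - 4*b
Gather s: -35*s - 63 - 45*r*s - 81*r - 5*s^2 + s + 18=-81*r - 5*s^2 + s*(-45*r - 34) - 45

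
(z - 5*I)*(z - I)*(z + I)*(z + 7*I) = z^4 + 2*I*z^3 + 36*z^2 + 2*I*z + 35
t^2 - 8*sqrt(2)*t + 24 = (t - 6*sqrt(2))*(t - 2*sqrt(2))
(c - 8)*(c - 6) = c^2 - 14*c + 48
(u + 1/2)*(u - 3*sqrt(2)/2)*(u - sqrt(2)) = u^3 - 5*sqrt(2)*u^2/2 + u^2/2 - 5*sqrt(2)*u/4 + 3*u + 3/2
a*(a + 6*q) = a^2 + 6*a*q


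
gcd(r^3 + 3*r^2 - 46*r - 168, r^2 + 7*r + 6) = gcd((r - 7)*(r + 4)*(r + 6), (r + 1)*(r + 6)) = r + 6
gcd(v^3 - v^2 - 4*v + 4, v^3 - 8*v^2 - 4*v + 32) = v^2 - 4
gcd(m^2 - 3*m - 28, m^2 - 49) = m - 7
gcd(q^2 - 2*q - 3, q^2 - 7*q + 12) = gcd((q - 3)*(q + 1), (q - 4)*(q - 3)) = q - 3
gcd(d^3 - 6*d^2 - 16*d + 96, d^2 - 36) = d - 6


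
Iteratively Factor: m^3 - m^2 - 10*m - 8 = (m + 1)*(m^2 - 2*m - 8) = (m + 1)*(m + 2)*(m - 4)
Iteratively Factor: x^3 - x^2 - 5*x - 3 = (x - 3)*(x^2 + 2*x + 1) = (x - 3)*(x + 1)*(x + 1)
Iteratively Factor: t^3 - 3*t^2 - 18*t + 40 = (t - 5)*(t^2 + 2*t - 8) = (t - 5)*(t + 4)*(t - 2)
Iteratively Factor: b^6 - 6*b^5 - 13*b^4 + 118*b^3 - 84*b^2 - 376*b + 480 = (b - 3)*(b^5 - 3*b^4 - 22*b^3 + 52*b^2 + 72*b - 160) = (b - 3)*(b - 2)*(b^4 - b^3 - 24*b^2 + 4*b + 80) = (b - 3)*(b - 2)^2*(b^3 + b^2 - 22*b - 40) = (b - 3)*(b - 2)^2*(b + 4)*(b^2 - 3*b - 10) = (b - 3)*(b - 2)^2*(b + 2)*(b + 4)*(b - 5)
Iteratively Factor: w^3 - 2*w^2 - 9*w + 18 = (w - 3)*(w^2 + w - 6) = (w - 3)*(w + 3)*(w - 2)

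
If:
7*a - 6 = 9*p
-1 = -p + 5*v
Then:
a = 45*v/7 + 15/7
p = 5*v + 1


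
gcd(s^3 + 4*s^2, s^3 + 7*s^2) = s^2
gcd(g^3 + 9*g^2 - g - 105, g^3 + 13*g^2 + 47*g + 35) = g^2 + 12*g + 35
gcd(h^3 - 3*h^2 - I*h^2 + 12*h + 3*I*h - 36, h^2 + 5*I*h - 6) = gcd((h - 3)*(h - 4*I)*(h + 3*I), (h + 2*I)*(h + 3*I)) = h + 3*I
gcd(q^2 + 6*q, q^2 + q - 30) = q + 6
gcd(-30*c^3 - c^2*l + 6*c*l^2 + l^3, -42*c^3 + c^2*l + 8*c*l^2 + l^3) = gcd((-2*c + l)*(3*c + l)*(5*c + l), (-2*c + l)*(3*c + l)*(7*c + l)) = 6*c^2 - c*l - l^2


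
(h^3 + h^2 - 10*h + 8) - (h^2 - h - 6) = h^3 - 9*h + 14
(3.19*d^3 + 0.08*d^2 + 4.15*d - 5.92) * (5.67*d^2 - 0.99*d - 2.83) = 18.0873*d^5 - 2.7045*d^4 + 14.4236*d^3 - 37.9013*d^2 - 5.8837*d + 16.7536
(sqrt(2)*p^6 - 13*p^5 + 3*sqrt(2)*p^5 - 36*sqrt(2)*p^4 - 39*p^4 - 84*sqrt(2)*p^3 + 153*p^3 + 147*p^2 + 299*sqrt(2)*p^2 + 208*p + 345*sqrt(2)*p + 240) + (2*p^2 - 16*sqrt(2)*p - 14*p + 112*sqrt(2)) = sqrt(2)*p^6 - 13*p^5 + 3*sqrt(2)*p^5 - 36*sqrt(2)*p^4 - 39*p^4 - 84*sqrt(2)*p^3 + 153*p^3 + 149*p^2 + 299*sqrt(2)*p^2 + 194*p + 329*sqrt(2)*p + 112*sqrt(2) + 240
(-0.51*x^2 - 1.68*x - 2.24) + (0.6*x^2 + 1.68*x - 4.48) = 0.09*x^2 - 6.72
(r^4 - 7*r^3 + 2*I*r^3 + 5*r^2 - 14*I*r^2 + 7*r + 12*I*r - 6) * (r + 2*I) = r^5 - 7*r^4 + 4*I*r^4 + r^3 - 28*I*r^3 + 35*r^2 + 22*I*r^2 - 30*r + 14*I*r - 12*I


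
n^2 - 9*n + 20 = (n - 5)*(n - 4)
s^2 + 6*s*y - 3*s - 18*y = (s - 3)*(s + 6*y)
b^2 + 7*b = b*(b + 7)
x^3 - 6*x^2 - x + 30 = (x - 5)*(x - 3)*(x + 2)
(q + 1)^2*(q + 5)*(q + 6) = q^4 + 13*q^3 + 53*q^2 + 71*q + 30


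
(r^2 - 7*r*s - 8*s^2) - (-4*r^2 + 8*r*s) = 5*r^2 - 15*r*s - 8*s^2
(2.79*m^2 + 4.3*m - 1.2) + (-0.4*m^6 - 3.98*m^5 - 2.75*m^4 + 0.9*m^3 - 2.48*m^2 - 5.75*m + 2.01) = -0.4*m^6 - 3.98*m^5 - 2.75*m^4 + 0.9*m^3 + 0.31*m^2 - 1.45*m + 0.81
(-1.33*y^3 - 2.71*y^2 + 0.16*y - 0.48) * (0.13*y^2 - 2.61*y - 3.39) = -0.1729*y^5 + 3.119*y^4 + 11.6026*y^3 + 8.7069*y^2 + 0.7104*y + 1.6272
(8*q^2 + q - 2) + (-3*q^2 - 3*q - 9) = 5*q^2 - 2*q - 11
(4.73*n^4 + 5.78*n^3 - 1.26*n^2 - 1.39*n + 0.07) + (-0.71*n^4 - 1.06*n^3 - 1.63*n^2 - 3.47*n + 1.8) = 4.02*n^4 + 4.72*n^3 - 2.89*n^2 - 4.86*n + 1.87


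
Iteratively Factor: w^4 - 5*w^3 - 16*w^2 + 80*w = (w - 5)*(w^3 - 16*w) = (w - 5)*(w + 4)*(w^2 - 4*w) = (w - 5)*(w - 4)*(w + 4)*(w)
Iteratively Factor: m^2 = (m)*(m)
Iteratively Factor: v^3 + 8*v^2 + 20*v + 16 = (v + 2)*(v^2 + 6*v + 8) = (v + 2)*(v + 4)*(v + 2)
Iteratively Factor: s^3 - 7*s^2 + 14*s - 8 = (s - 2)*(s^2 - 5*s + 4) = (s - 4)*(s - 2)*(s - 1)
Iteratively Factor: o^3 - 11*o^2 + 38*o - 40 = (o - 2)*(o^2 - 9*o + 20) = (o - 5)*(o - 2)*(o - 4)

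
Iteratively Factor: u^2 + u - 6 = (u + 3)*(u - 2)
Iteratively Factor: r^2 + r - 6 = (r - 2)*(r + 3)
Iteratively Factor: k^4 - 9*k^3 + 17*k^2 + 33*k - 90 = (k - 3)*(k^3 - 6*k^2 - k + 30) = (k - 3)^2*(k^2 - 3*k - 10) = (k - 5)*(k - 3)^2*(k + 2)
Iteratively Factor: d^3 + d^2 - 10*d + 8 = (d - 2)*(d^2 + 3*d - 4) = (d - 2)*(d + 4)*(d - 1)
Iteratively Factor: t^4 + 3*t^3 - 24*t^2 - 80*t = (t)*(t^3 + 3*t^2 - 24*t - 80) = t*(t + 4)*(t^2 - t - 20) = t*(t + 4)^2*(t - 5)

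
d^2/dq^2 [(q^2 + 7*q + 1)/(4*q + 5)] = -198/(64*q^3 + 240*q^2 + 300*q + 125)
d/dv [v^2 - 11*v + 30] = 2*v - 11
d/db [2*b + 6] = 2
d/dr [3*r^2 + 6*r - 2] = 6*r + 6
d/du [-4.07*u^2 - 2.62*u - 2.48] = -8.14*u - 2.62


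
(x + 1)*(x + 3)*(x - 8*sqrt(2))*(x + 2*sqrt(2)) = x^4 - 6*sqrt(2)*x^3 + 4*x^3 - 24*sqrt(2)*x^2 - 29*x^2 - 128*x - 18*sqrt(2)*x - 96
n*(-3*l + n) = -3*l*n + n^2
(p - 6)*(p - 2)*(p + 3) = p^3 - 5*p^2 - 12*p + 36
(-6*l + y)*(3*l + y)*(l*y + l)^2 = -18*l^4*y^2 - 36*l^4*y - 18*l^4 - 3*l^3*y^3 - 6*l^3*y^2 - 3*l^3*y + l^2*y^4 + 2*l^2*y^3 + l^2*y^2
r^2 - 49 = (r - 7)*(r + 7)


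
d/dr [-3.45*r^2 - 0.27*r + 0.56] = -6.9*r - 0.27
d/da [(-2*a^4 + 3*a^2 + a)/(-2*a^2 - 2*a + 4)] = (2*a^5 + 3*a^4 - 8*a^3 - a^2 + 6*a + 1)/(a^4 + 2*a^3 - 3*a^2 - 4*a + 4)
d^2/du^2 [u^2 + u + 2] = 2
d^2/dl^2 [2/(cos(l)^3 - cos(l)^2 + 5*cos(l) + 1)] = 2*((23*cos(l) - 8*cos(2*l) + 9*cos(3*l))*(cos(l)^3 - cos(l)^2 + 5*cos(l) + 1)/4 + 2*(3*cos(l)^2 - 2*cos(l) + 5)^2*sin(l)^2)/(cos(l)^3 - cos(l)^2 + 5*cos(l) + 1)^3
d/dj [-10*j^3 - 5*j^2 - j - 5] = -30*j^2 - 10*j - 1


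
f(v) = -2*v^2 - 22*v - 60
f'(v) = -4*v - 22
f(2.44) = -125.59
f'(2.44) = -31.76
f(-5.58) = 0.49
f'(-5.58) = 0.32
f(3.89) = -175.84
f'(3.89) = -37.56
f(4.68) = -206.76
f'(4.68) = -40.72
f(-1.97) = -24.42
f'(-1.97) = -14.12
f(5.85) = -257.14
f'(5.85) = -45.40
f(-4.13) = -3.25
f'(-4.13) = -5.48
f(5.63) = -247.25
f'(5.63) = -44.52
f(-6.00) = 0.00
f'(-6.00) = 2.00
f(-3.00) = -12.00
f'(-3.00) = -10.00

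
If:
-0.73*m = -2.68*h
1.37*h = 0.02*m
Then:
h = 0.00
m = 0.00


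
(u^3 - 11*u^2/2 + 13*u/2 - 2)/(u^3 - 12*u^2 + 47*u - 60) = (2*u^2 - 3*u + 1)/(2*(u^2 - 8*u + 15))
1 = 1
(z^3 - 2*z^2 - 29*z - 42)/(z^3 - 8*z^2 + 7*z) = (z^2 + 5*z + 6)/(z*(z - 1))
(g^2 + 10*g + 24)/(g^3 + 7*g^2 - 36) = (g + 4)/(g^2 + g - 6)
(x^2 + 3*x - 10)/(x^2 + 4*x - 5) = (x - 2)/(x - 1)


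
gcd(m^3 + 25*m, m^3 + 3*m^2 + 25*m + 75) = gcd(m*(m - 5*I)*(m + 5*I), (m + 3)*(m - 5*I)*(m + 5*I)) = m^2 + 25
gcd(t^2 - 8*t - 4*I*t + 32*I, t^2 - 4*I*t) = t - 4*I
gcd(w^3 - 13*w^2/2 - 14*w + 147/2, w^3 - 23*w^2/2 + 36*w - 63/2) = w^2 - 10*w + 21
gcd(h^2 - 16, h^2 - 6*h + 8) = h - 4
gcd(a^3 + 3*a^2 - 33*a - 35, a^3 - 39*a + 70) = a^2 + 2*a - 35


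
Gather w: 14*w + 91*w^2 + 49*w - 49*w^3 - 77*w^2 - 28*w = -49*w^3 + 14*w^2 + 35*w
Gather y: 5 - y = 5 - y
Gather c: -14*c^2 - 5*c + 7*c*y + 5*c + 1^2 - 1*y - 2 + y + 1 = -14*c^2 + 7*c*y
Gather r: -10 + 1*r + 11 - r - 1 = 0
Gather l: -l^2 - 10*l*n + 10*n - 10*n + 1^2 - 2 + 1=-l^2 - 10*l*n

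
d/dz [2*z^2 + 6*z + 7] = 4*z + 6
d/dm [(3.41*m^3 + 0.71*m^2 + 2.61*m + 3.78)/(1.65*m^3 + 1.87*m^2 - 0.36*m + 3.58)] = (3.5527136788005e-15*m^5 + 5.2052*m^4 - 11.0682*m^3 + 12.7761*m^2 - 9.0536*m + 10.7046)/(2.7225*m^6 + 6.171*m^5 + 2.3089*m^4 + 10.4676*m^3 + 13.5188*m^2 - 2.5776*m + 12.8164)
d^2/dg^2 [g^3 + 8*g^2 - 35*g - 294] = 6*g + 16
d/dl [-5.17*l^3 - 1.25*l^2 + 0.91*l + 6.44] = -15.51*l^2 - 2.5*l + 0.91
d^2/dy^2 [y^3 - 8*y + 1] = 6*y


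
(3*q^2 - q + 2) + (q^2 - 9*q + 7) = 4*q^2 - 10*q + 9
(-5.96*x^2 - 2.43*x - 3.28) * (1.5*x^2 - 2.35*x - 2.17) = -8.94*x^4 + 10.361*x^3 + 13.7237*x^2 + 12.9811*x + 7.1176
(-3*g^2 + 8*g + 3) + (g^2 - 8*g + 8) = 11 - 2*g^2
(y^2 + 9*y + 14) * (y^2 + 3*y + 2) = y^4 + 12*y^3 + 43*y^2 + 60*y + 28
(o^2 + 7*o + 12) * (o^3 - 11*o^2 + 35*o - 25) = o^5 - 4*o^4 - 30*o^3 + 88*o^2 + 245*o - 300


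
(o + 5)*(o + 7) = o^2 + 12*o + 35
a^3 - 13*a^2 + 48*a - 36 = (a - 6)^2*(a - 1)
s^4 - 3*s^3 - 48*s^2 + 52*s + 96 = (s - 8)*(s - 2)*(s + 1)*(s + 6)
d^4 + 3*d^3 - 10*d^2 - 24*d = d*(d - 3)*(d + 2)*(d + 4)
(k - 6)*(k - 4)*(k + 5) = k^3 - 5*k^2 - 26*k + 120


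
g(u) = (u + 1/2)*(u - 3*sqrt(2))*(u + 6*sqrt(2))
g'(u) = (u + 1/2)*(u - 3*sqrt(2)) + (u + 1/2)*(u + 6*sqrt(2)) + (u - 3*sqrt(2))*(u + 6*sqrt(2)) = 3*u^2 + u + 6*sqrt(2)*u - 36 + 3*sqrt(2)/2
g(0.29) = -27.40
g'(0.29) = -30.88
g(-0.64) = 5.36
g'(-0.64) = -38.72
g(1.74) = -57.32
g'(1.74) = -8.29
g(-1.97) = 59.50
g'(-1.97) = -40.92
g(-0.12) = -13.87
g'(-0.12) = -34.97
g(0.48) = -33.06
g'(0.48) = -28.63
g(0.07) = -20.35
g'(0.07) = -33.20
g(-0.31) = -7.07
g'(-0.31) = -36.53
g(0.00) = -18.00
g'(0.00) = -33.88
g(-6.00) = 140.01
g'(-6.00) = 17.21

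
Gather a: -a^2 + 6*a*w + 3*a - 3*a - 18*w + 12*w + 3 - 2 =-a^2 + 6*a*w - 6*w + 1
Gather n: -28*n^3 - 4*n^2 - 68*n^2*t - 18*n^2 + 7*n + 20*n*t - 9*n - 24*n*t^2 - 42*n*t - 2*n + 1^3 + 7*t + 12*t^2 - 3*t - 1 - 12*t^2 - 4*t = -28*n^3 + n^2*(-68*t - 22) + n*(-24*t^2 - 22*t - 4)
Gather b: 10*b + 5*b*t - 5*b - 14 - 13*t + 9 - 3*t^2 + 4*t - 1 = b*(5*t + 5) - 3*t^2 - 9*t - 6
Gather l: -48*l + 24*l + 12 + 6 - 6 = 12 - 24*l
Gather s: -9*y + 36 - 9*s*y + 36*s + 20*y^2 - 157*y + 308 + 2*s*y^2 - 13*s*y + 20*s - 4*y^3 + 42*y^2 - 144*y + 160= s*(2*y^2 - 22*y + 56) - 4*y^3 + 62*y^2 - 310*y + 504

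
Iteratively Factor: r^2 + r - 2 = (r + 2)*(r - 1)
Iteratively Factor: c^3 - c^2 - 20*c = (c - 5)*(c^2 + 4*c) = c*(c - 5)*(c + 4)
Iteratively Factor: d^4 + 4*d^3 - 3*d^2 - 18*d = (d)*(d^3 + 4*d^2 - 3*d - 18) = d*(d + 3)*(d^2 + d - 6) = d*(d + 3)^2*(d - 2)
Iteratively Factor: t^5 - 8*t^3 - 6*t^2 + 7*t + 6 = (t - 1)*(t^4 + t^3 - 7*t^2 - 13*t - 6) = (t - 1)*(t + 1)*(t^3 - 7*t - 6) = (t - 3)*(t - 1)*(t + 1)*(t^2 + 3*t + 2) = (t - 3)*(t - 1)*(t + 1)^2*(t + 2)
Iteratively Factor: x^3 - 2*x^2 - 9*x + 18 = (x + 3)*(x^2 - 5*x + 6) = (x - 2)*(x + 3)*(x - 3)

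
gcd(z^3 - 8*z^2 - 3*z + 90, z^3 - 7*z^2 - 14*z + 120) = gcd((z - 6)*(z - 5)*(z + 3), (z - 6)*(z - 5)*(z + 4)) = z^2 - 11*z + 30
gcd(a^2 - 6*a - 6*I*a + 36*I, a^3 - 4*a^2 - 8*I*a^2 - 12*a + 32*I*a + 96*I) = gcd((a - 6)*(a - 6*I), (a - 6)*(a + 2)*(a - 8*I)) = a - 6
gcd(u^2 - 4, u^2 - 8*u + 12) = u - 2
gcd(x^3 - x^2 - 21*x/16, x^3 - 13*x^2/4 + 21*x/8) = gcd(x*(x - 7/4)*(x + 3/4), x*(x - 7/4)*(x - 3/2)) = x^2 - 7*x/4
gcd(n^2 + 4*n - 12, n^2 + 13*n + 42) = n + 6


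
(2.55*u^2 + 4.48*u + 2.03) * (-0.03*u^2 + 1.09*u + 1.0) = -0.0765*u^4 + 2.6451*u^3 + 7.3723*u^2 + 6.6927*u + 2.03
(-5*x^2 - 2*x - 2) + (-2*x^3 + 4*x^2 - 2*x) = -2*x^3 - x^2 - 4*x - 2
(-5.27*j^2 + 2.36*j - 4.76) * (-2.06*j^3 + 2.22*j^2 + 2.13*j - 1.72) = 10.8562*j^5 - 16.561*j^4 + 3.8197*j^3 + 3.524*j^2 - 14.198*j + 8.1872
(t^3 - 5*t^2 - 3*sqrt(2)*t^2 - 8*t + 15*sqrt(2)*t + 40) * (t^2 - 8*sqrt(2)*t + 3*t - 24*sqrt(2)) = t^5 - 11*sqrt(2)*t^4 - 2*t^4 + 25*t^3 + 22*sqrt(2)*t^3 - 80*t^2 + 229*sqrt(2)*t^2 - 600*t - 128*sqrt(2)*t - 960*sqrt(2)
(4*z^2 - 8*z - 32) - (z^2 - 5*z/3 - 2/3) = 3*z^2 - 19*z/3 - 94/3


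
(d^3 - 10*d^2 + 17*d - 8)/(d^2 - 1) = (d^2 - 9*d + 8)/(d + 1)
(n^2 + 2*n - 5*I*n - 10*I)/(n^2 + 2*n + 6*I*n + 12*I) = (n - 5*I)/(n + 6*I)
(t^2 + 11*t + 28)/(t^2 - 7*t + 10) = (t^2 + 11*t + 28)/(t^2 - 7*t + 10)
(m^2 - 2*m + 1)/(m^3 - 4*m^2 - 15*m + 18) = (m - 1)/(m^2 - 3*m - 18)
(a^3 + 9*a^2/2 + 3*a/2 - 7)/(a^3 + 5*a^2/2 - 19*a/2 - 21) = (a - 1)/(a - 3)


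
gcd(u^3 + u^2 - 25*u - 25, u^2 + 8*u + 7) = u + 1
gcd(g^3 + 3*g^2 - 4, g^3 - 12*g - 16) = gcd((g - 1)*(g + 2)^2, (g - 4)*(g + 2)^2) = g^2 + 4*g + 4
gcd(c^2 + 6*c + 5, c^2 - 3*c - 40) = c + 5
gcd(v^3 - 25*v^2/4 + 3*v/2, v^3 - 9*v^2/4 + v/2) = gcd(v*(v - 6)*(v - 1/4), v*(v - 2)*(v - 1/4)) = v^2 - v/4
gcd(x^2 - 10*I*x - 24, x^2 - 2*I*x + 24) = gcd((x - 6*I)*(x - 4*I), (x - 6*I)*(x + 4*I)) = x - 6*I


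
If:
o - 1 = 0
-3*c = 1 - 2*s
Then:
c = 2*s/3 - 1/3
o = 1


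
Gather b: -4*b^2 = -4*b^2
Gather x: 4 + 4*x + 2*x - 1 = 6*x + 3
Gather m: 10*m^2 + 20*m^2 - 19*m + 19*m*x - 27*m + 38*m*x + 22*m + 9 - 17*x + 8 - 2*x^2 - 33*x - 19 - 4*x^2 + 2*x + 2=30*m^2 + m*(57*x - 24) - 6*x^2 - 48*x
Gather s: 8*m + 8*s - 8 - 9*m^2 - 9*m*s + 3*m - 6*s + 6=-9*m^2 + 11*m + s*(2 - 9*m) - 2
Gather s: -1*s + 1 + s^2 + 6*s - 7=s^2 + 5*s - 6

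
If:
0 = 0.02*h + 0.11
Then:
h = -5.50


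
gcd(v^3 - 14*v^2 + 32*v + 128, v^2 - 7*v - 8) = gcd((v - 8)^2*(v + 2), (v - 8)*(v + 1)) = v - 8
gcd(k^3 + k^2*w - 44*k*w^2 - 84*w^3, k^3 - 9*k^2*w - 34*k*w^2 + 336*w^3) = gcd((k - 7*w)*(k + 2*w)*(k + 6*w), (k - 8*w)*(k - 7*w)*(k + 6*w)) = -k^2 + k*w + 42*w^2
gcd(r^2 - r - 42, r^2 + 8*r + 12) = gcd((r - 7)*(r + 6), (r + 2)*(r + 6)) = r + 6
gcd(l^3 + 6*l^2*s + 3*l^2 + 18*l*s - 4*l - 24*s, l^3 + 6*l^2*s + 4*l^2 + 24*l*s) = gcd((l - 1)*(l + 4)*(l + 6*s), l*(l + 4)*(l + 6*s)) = l^2 + 6*l*s + 4*l + 24*s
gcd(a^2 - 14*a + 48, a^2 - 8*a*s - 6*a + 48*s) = a - 6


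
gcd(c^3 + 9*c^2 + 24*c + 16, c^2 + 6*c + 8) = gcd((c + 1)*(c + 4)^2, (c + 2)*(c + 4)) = c + 4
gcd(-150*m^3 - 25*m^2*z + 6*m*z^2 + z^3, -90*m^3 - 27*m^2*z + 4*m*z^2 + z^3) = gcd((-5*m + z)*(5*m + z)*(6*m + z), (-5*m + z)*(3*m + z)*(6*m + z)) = -30*m^2 + m*z + z^2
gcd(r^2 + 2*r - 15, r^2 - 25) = r + 5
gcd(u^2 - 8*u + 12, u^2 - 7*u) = 1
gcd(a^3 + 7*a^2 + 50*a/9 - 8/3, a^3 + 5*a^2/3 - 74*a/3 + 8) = a^2 + 17*a/3 - 2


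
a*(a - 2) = a^2 - 2*a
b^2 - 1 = (b - 1)*(b + 1)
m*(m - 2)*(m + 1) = m^3 - m^2 - 2*m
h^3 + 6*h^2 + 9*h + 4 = (h + 1)^2*(h + 4)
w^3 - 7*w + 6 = (w - 2)*(w - 1)*(w + 3)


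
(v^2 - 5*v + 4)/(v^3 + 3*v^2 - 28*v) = (v - 1)/(v*(v + 7))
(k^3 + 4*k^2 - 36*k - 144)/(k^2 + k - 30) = (k^2 - 2*k - 24)/(k - 5)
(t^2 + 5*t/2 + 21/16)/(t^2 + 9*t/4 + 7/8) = (4*t + 3)/(2*(2*t + 1))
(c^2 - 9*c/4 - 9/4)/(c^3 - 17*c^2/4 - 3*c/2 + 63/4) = (4*c + 3)/(4*c^2 - 5*c - 21)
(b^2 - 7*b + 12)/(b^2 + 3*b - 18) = (b - 4)/(b + 6)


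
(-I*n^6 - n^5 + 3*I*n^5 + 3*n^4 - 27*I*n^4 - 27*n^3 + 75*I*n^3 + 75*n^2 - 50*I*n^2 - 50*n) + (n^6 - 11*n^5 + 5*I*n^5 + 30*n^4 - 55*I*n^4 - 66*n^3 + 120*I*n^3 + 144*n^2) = n^6 - I*n^6 - 12*n^5 + 8*I*n^5 + 33*n^4 - 82*I*n^4 - 93*n^3 + 195*I*n^3 + 219*n^2 - 50*I*n^2 - 50*n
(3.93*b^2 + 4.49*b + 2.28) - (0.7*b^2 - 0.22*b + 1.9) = 3.23*b^2 + 4.71*b + 0.38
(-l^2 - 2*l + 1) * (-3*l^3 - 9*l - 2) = 3*l^5 + 6*l^4 + 6*l^3 + 20*l^2 - 5*l - 2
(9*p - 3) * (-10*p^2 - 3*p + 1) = -90*p^3 + 3*p^2 + 18*p - 3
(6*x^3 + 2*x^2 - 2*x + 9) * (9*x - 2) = 54*x^4 + 6*x^3 - 22*x^2 + 85*x - 18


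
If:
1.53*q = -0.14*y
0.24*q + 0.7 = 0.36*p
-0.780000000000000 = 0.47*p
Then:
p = -1.66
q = -5.41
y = 59.08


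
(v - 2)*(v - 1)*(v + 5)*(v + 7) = v^4 + 9*v^3 + v^2 - 81*v + 70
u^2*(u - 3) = u^3 - 3*u^2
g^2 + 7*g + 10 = (g + 2)*(g + 5)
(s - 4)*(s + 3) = s^2 - s - 12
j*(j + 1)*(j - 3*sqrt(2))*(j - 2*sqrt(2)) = j^4 - 5*sqrt(2)*j^3 + j^3 - 5*sqrt(2)*j^2 + 12*j^2 + 12*j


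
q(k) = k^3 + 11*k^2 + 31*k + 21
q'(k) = 3*k^2 + 22*k + 31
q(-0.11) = 17.72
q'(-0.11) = 28.62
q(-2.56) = -3.05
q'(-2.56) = -5.66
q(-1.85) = -5.03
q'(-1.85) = 0.57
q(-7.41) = -11.59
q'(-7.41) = 32.70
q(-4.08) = 9.71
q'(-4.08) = -8.82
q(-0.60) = 6.14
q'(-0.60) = 18.88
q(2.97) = 236.30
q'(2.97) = 122.80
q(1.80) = 118.27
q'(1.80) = 80.32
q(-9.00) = -96.00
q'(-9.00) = 76.00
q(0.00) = 21.00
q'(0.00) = 31.00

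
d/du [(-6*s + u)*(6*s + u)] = 2*u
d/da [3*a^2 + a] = 6*a + 1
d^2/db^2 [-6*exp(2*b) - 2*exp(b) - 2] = (-24*exp(b) - 2)*exp(b)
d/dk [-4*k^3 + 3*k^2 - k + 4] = -12*k^2 + 6*k - 1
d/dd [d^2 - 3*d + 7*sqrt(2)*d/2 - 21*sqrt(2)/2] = 2*d - 3 + 7*sqrt(2)/2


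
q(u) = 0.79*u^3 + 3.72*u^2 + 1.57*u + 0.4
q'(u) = 2.37*u^2 + 7.44*u + 1.57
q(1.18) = 8.73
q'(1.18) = 13.65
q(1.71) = 17.91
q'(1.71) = 21.22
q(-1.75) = 4.81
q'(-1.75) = -4.19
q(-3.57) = 6.26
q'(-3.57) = 5.21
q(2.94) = 57.25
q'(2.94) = 43.93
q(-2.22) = 6.60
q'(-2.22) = -3.27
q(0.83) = 4.72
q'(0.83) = 9.38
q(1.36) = 11.40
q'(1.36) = 16.07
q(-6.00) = -45.74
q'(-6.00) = 42.25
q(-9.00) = -288.32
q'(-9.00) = 126.58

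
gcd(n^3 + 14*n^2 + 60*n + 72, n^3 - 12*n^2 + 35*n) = 1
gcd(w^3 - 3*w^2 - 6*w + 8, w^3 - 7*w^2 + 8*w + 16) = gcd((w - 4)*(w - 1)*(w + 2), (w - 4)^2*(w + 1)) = w - 4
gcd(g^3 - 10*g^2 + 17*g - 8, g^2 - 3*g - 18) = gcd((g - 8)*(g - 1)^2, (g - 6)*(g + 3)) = 1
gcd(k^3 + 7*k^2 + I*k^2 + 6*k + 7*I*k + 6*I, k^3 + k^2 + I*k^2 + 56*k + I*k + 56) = k + 1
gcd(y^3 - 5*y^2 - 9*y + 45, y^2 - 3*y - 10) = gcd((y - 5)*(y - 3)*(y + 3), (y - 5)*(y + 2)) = y - 5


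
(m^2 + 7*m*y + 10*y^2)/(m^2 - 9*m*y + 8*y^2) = (m^2 + 7*m*y + 10*y^2)/(m^2 - 9*m*y + 8*y^2)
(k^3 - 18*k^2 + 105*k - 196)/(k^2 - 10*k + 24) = (k^2 - 14*k + 49)/(k - 6)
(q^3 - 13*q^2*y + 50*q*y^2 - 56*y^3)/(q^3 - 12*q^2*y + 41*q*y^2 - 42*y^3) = (-q + 4*y)/(-q + 3*y)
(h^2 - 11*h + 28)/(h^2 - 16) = (h - 7)/(h + 4)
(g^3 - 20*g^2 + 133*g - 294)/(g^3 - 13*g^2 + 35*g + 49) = (g - 6)/(g + 1)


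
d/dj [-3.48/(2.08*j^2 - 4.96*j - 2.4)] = (14.4768*j - 17.2608)/(-2.08*j^2 + 4.96*j + 2.4)^2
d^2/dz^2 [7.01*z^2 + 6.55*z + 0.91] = 14.0200000000000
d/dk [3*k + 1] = 3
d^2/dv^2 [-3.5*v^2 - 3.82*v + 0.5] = -7.00000000000000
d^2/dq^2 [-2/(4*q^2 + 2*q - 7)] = 16*(4*q^2 + 2*q - (4*q + 1)^2 - 7)/(4*q^2 + 2*q - 7)^3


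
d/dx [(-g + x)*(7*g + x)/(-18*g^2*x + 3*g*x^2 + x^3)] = (2*x*(3*g + x)*(-18*g^2 + 3*g*x + x^2) + 3*(g - x)*(7*g + x)*(-6*g^2 + 2*g*x + x^2))/(x^2*(-18*g^2 + 3*g*x + x^2)^2)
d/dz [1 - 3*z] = -3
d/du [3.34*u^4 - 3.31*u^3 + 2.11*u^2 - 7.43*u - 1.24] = 13.36*u^3 - 9.93*u^2 + 4.22*u - 7.43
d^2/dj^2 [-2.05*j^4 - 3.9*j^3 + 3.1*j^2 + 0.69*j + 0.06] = -24.6*j^2 - 23.4*j + 6.2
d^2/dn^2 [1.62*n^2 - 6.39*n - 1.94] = 3.24000000000000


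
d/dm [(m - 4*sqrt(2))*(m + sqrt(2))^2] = 3*m^2 - 4*sqrt(2)*m - 14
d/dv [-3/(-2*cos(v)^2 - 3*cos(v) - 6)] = 3*(4*cos(v) + 3)*sin(v)/(3*cos(v) + cos(2*v) + 7)^2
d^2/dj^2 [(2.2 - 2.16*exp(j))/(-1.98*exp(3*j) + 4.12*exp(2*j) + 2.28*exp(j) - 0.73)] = (33.872256*exp(6*j) - 130.485168*exp(5*j) + 273.08304*exp(4*j) - 190.388368*exp(3*j) + 5.59965600000001*exp(2*j) - 34.308256*exp(j) - 2.510616)*exp(j)/(7.762392*exp(9*j) - 48.456144*exp(8*j) + 74.0124*exp(7*j) + 50.247116*exp(6*j) - 120.956688*exp(5*j) - 46.85136*exp(4*j) + 32.457042*exp(3*j) + 4.797852*exp(2*j) - 3.645036*exp(j) + 0.389017)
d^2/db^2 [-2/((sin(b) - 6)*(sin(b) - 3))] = 2*(4*sin(b)^4 - 27*sin(b)^3 + 3*sin(b)^2 + 216*sin(b) - 126)/((sin(b) - 6)^3*(sin(b) - 3)^3)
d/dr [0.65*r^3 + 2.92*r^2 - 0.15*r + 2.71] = 1.95*r^2 + 5.84*r - 0.15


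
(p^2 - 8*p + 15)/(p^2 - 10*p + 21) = (p - 5)/(p - 7)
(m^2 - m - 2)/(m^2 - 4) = (m + 1)/(m + 2)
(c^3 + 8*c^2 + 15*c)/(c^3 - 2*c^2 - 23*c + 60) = c*(c + 3)/(c^2 - 7*c + 12)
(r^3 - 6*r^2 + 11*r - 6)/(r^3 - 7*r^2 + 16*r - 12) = (r - 1)/(r - 2)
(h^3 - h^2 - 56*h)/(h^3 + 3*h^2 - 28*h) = (h - 8)/(h - 4)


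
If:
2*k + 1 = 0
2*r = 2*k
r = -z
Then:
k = -1/2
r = -1/2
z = 1/2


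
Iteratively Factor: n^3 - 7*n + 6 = (n - 2)*(n^2 + 2*n - 3) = (n - 2)*(n - 1)*(n + 3)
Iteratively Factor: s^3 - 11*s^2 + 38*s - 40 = (s - 2)*(s^2 - 9*s + 20) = (s - 4)*(s - 2)*(s - 5)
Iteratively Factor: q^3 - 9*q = (q + 3)*(q^2 - 3*q) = (q - 3)*(q + 3)*(q)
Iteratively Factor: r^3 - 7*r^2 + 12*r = (r)*(r^2 - 7*r + 12) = r*(r - 4)*(r - 3)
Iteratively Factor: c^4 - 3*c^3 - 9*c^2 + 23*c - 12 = (c - 1)*(c^3 - 2*c^2 - 11*c + 12) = (c - 1)*(c + 3)*(c^2 - 5*c + 4) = (c - 1)^2*(c + 3)*(c - 4)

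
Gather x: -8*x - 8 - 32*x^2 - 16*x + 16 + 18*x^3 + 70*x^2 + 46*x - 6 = 18*x^3 + 38*x^2 + 22*x + 2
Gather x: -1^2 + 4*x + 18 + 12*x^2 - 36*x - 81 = 12*x^2 - 32*x - 64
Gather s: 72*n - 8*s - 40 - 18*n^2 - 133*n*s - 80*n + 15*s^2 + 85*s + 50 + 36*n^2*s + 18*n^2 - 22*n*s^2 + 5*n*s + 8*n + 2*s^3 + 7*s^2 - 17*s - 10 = 2*s^3 + s^2*(22 - 22*n) + s*(36*n^2 - 128*n + 60)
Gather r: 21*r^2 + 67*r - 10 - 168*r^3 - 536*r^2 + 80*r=-168*r^3 - 515*r^2 + 147*r - 10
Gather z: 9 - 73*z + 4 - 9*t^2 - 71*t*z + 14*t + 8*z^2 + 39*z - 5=-9*t^2 + 14*t + 8*z^2 + z*(-71*t - 34) + 8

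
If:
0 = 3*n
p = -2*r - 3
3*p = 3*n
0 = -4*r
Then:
No Solution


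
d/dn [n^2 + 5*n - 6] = 2*n + 5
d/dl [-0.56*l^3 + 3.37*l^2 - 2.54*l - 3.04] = -1.68*l^2 + 6.74*l - 2.54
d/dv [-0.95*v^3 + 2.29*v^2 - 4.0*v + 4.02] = -2.85*v^2 + 4.58*v - 4.0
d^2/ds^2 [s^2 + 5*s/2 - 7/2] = 2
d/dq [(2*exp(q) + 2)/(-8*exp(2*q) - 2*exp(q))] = (4*exp(2*q) + 8*exp(q) + 1)*exp(-q)/(16*exp(2*q) + 8*exp(q) + 1)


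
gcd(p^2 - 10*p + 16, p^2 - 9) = 1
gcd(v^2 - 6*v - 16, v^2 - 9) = 1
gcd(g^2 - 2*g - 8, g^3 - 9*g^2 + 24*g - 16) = g - 4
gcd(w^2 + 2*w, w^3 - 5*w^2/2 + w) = w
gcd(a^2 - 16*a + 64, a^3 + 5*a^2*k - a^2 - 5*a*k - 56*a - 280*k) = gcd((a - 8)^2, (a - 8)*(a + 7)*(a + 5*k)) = a - 8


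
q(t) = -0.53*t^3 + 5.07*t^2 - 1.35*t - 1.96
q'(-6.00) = -119.43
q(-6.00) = 303.14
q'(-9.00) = -221.40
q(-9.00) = 807.23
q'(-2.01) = -28.16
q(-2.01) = 25.54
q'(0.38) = 2.27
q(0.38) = -1.77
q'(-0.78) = -10.23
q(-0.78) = 2.43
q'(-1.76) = -24.12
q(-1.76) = 19.01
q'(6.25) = -0.08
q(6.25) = 58.25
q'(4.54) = 11.91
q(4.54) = 46.82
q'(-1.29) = -17.08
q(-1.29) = 9.36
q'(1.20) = 8.53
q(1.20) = 2.80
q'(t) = -1.59*t^2 + 10.14*t - 1.35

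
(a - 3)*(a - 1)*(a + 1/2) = a^3 - 7*a^2/2 + a + 3/2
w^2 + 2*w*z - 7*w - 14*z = (w - 7)*(w + 2*z)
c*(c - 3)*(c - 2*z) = c^3 - 2*c^2*z - 3*c^2 + 6*c*z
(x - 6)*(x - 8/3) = x^2 - 26*x/3 + 16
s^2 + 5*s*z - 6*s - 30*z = (s - 6)*(s + 5*z)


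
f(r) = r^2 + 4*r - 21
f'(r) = 2*r + 4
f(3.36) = 3.73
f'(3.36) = 10.72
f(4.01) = 11.12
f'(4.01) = 12.02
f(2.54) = -4.39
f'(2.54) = 9.08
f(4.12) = 12.45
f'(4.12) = 12.24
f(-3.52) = -22.69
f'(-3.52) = -3.04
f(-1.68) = -24.90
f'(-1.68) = 0.64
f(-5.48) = -12.89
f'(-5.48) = -6.96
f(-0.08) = -21.31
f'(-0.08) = 3.84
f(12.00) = 171.00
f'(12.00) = 28.00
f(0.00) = -21.00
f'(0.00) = 4.00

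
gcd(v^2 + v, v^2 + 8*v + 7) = v + 1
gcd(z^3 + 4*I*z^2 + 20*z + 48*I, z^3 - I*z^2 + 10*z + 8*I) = z^2 - 2*I*z + 8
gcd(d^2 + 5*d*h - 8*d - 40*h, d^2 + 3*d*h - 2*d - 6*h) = 1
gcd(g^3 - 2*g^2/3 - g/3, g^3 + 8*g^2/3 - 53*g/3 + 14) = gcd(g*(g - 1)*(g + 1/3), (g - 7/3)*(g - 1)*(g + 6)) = g - 1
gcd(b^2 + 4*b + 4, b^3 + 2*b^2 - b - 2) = b + 2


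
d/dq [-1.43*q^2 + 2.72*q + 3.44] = 2.72 - 2.86*q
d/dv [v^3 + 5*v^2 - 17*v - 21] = 3*v^2 + 10*v - 17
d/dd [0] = 0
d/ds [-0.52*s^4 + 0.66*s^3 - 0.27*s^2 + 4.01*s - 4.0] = -2.08*s^3 + 1.98*s^2 - 0.54*s + 4.01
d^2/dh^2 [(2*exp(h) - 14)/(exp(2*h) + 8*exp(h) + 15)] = 2*(exp(4*h) - 36*exp(3*h) - 258*exp(2*h) - 148*exp(h) + 1065)*exp(h)/(exp(6*h) + 24*exp(5*h) + 237*exp(4*h) + 1232*exp(3*h) + 3555*exp(2*h) + 5400*exp(h) + 3375)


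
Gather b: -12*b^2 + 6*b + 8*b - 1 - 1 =-12*b^2 + 14*b - 2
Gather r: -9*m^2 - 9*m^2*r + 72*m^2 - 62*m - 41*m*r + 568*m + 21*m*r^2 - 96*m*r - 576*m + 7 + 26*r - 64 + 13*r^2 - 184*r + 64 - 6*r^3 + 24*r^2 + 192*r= 63*m^2 - 70*m - 6*r^3 + r^2*(21*m + 37) + r*(-9*m^2 - 137*m + 34) + 7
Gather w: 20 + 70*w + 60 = 70*w + 80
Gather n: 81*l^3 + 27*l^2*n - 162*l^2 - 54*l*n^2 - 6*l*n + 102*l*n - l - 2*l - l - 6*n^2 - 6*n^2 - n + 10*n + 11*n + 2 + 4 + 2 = 81*l^3 - 162*l^2 - 4*l + n^2*(-54*l - 12) + n*(27*l^2 + 96*l + 20) + 8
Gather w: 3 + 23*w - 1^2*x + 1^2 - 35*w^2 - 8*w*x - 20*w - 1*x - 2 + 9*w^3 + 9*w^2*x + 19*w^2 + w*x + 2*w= 9*w^3 + w^2*(9*x - 16) + w*(5 - 7*x) - 2*x + 2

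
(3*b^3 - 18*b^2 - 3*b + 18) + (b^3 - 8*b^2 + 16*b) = 4*b^3 - 26*b^2 + 13*b + 18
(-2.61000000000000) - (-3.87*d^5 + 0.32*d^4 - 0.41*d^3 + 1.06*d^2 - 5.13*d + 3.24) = 3.87*d^5 - 0.32*d^4 + 0.41*d^3 - 1.06*d^2 + 5.13*d - 5.85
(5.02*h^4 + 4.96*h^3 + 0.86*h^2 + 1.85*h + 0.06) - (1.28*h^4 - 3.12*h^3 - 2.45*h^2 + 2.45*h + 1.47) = 3.74*h^4 + 8.08*h^3 + 3.31*h^2 - 0.6*h - 1.41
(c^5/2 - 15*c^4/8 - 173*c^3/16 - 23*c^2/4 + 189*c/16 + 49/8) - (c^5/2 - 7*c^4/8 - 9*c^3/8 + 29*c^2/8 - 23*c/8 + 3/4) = -c^4 - 155*c^3/16 - 75*c^2/8 + 235*c/16 + 43/8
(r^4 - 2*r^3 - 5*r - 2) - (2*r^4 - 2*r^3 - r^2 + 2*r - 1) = -r^4 + r^2 - 7*r - 1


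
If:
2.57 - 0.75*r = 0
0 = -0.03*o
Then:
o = 0.00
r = 3.43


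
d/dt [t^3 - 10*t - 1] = 3*t^2 - 10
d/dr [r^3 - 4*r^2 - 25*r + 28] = 3*r^2 - 8*r - 25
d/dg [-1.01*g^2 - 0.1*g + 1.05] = -2.02*g - 0.1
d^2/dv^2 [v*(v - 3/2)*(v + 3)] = 6*v + 3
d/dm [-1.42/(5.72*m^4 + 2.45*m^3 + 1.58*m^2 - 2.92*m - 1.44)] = (32.4896*m^3 + 10.437*m^2 + 4.4872*m - 4.1464)/(5.72*m^4 + 2.45*m^3 + 1.58*m^2 - 2.92*m - 1.44)^2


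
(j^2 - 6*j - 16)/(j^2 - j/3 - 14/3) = 3*(j - 8)/(3*j - 7)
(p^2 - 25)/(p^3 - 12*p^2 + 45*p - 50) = (p + 5)/(p^2 - 7*p + 10)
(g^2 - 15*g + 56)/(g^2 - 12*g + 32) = (g - 7)/(g - 4)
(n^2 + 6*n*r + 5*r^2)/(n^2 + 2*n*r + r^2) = (n + 5*r)/(n + r)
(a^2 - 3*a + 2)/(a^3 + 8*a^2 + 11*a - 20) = (a - 2)/(a^2 + 9*a + 20)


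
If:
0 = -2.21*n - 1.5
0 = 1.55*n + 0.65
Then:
No Solution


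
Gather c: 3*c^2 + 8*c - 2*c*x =3*c^2 + c*(8 - 2*x)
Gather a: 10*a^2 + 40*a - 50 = 10*a^2 + 40*a - 50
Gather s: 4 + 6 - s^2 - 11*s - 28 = -s^2 - 11*s - 18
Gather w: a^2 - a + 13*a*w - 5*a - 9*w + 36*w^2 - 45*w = a^2 - 6*a + 36*w^2 + w*(13*a - 54)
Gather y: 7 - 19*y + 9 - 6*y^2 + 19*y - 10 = 6 - 6*y^2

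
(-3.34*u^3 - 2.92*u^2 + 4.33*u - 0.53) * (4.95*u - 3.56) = -16.533*u^4 - 2.5636*u^3 + 31.8287*u^2 - 18.0383*u + 1.8868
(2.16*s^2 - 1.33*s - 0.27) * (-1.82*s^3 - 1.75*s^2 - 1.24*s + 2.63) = -3.9312*s^5 - 1.3594*s^4 + 0.1405*s^3 + 7.8025*s^2 - 3.1631*s - 0.7101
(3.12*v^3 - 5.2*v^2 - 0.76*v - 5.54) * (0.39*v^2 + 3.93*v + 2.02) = 1.2168*v^5 + 10.2336*v^4 - 14.43*v^3 - 15.6514*v^2 - 23.3074*v - 11.1908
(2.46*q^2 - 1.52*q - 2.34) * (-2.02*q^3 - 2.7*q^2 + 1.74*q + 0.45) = -4.9692*q^5 - 3.5716*q^4 + 13.1112*q^3 + 4.7802*q^2 - 4.7556*q - 1.053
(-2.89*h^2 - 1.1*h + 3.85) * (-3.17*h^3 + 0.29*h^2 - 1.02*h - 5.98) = 9.1613*h^5 + 2.6489*h^4 - 9.5757*h^3 + 19.5207*h^2 + 2.651*h - 23.023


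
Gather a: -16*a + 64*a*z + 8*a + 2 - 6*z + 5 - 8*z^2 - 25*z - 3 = a*(64*z - 8) - 8*z^2 - 31*z + 4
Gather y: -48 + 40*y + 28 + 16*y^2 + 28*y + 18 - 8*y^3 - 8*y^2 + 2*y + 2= -8*y^3 + 8*y^2 + 70*y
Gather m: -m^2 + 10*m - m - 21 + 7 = -m^2 + 9*m - 14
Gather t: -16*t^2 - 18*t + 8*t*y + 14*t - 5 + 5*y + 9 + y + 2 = -16*t^2 + t*(8*y - 4) + 6*y + 6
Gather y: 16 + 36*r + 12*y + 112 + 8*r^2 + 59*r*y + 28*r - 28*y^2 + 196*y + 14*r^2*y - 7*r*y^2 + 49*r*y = 8*r^2 + 64*r + y^2*(-7*r - 28) + y*(14*r^2 + 108*r + 208) + 128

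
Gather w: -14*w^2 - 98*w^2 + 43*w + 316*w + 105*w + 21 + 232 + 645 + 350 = -112*w^2 + 464*w + 1248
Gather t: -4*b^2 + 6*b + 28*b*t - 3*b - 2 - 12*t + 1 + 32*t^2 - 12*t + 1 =-4*b^2 + 3*b + 32*t^2 + t*(28*b - 24)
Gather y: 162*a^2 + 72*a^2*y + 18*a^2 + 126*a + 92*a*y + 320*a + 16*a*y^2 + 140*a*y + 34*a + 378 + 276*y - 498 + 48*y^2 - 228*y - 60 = 180*a^2 + 480*a + y^2*(16*a + 48) + y*(72*a^2 + 232*a + 48) - 180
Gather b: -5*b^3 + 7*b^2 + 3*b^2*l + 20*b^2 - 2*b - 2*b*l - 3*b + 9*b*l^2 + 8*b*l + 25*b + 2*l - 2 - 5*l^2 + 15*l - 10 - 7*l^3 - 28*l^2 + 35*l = -5*b^3 + b^2*(3*l + 27) + b*(9*l^2 + 6*l + 20) - 7*l^3 - 33*l^2 + 52*l - 12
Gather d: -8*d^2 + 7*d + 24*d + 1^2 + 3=-8*d^2 + 31*d + 4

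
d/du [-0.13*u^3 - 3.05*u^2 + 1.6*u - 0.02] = -0.39*u^2 - 6.1*u + 1.6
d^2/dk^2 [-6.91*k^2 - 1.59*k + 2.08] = -13.8200000000000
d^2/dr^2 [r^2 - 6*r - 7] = 2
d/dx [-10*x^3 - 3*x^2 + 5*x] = -30*x^2 - 6*x + 5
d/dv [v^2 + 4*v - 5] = 2*v + 4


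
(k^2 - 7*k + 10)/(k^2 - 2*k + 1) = (k^2 - 7*k + 10)/(k^2 - 2*k + 1)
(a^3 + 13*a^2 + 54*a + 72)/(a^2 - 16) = (a^2 + 9*a + 18)/(a - 4)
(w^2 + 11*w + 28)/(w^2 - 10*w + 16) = (w^2 + 11*w + 28)/(w^2 - 10*w + 16)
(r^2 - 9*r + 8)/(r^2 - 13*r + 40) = (r - 1)/(r - 5)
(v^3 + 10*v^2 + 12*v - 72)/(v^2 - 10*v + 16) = (v^2 + 12*v + 36)/(v - 8)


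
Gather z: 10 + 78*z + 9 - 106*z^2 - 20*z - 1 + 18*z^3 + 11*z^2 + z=18*z^3 - 95*z^2 + 59*z + 18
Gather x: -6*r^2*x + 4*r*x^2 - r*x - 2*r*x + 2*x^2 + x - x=x^2*(4*r + 2) + x*(-6*r^2 - 3*r)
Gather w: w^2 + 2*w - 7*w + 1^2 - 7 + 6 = w^2 - 5*w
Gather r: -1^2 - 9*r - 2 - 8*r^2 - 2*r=-8*r^2 - 11*r - 3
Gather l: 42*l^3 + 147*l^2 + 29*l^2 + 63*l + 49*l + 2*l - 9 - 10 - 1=42*l^3 + 176*l^2 + 114*l - 20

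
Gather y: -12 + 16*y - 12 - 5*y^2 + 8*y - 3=-5*y^2 + 24*y - 27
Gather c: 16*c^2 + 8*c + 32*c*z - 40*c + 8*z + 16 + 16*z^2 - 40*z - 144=16*c^2 + c*(32*z - 32) + 16*z^2 - 32*z - 128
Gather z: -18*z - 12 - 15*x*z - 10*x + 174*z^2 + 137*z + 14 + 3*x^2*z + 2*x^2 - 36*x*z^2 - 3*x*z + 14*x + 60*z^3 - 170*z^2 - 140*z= 2*x^2 + 4*x + 60*z^3 + z^2*(4 - 36*x) + z*(3*x^2 - 18*x - 21) + 2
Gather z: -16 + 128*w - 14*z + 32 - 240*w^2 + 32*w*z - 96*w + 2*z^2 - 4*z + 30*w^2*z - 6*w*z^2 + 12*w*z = -240*w^2 + 32*w + z^2*(2 - 6*w) + z*(30*w^2 + 44*w - 18) + 16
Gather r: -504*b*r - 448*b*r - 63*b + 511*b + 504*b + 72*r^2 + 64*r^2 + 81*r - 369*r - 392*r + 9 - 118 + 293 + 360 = 952*b + 136*r^2 + r*(-952*b - 680) + 544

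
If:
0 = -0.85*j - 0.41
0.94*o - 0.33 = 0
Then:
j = -0.48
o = 0.35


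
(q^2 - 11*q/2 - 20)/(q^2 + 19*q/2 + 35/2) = (q - 8)/(q + 7)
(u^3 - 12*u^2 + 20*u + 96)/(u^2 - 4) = (u^2 - 14*u + 48)/(u - 2)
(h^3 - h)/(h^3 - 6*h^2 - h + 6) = h/(h - 6)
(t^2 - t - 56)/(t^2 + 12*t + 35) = (t - 8)/(t + 5)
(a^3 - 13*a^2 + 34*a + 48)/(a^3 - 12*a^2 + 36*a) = (a^2 - 7*a - 8)/(a*(a - 6))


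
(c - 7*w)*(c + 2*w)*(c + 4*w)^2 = c^4 + 3*c^3*w - 38*c^2*w^2 - 192*c*w^3 - 224*w^4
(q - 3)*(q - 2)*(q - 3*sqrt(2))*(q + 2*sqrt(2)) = q^4 - 5*q^3 - sqrt(2)*q^3 - 6*q^2 + 5*sqrt(2)*q^2 - 6*sqrt(2)*q + 60*q - 72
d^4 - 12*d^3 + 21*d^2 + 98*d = d*(d - 7)^2*(d + 2)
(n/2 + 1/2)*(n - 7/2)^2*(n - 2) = n^4/2 - 4*n^3 + 69*n^2/8 + 7*n/8 - 49/4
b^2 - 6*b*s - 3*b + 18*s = (b - 3)*(b - 6*s)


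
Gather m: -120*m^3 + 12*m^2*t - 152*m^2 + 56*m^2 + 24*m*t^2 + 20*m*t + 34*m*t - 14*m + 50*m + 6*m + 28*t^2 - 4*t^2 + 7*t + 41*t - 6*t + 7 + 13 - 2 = -120*m^3 + m^2*(12*t - 96) + m*(24*t^2 + 54*t + 42) + 24*t^2 + 42*t + 18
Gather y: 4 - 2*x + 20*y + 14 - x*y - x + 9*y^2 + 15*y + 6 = -3*x + 9*y^2 + y*(35 - x) + 24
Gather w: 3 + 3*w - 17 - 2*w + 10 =w - 4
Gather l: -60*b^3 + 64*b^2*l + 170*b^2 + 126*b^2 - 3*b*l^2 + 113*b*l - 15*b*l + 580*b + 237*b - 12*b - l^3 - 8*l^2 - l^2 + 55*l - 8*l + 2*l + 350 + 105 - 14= -60*b^3 + 296*b^2 + 805*b - l^3 + l^2*(-3*b - 9) + l*(64*b^2 + 98*b + 49) + 441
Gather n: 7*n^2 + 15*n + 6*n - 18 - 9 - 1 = 7*n^2 + 21*n - 28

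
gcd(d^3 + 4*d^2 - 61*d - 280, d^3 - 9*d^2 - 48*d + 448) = d^2 - d - 56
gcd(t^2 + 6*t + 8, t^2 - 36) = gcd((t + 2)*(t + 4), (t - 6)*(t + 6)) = 1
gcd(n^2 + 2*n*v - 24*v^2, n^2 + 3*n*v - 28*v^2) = -n + 4*v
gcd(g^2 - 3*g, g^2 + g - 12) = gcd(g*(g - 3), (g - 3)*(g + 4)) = g - 3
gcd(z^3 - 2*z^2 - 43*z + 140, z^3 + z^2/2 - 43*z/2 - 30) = z - 5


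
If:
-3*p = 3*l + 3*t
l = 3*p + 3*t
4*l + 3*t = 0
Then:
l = 0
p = 0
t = 0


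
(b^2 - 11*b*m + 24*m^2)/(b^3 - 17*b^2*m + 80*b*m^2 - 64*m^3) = (b - 3*m)/(b^2 - 9*b*m + 8*m^2)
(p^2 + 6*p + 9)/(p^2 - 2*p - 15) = (p + 3)/(p - 5)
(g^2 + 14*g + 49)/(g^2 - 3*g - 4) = (g^2 + 14*g + 49)/(g^2 - 3*g - 4)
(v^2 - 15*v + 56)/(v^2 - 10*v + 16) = (v - 7)/(v - 2)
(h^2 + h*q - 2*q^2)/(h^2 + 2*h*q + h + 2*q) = (h - q)/(h + 1)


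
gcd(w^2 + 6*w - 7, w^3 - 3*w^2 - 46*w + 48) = w - 1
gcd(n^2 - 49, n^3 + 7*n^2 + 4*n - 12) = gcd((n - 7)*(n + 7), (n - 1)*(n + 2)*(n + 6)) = 1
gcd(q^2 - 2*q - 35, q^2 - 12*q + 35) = q - 7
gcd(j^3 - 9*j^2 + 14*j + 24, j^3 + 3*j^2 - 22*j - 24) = j^2 - 3*j - 4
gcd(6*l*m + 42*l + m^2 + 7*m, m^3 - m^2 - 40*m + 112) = m + 7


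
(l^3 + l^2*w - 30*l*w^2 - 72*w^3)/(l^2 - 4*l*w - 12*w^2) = (l^2 + 7*l*w + 12*w^2)/(l + 2*w)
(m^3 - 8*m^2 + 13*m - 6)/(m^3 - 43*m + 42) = (m - 1)/(m + 7)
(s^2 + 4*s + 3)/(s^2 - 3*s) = (s^2 + 4*s + 3)/(s*(s - 3))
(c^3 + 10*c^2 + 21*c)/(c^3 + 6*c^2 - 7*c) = (c + 3)/(c - 1)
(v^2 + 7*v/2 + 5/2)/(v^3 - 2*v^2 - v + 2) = (v + 5/2)/(v^2 - 3*v + 2)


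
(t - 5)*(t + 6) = t^2 + t - 30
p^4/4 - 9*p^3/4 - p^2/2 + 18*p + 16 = (p/2 + 1/2)*(p/2 + 1)*(p - 8)*(p - 4)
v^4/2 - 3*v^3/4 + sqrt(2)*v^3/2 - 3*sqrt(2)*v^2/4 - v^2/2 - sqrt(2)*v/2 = v*(v/2 + sqrt(2)/2)*(v - 2)*(v + 1/2)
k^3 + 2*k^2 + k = k*(k + 1)^2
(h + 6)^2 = h^2 + 12*h + 36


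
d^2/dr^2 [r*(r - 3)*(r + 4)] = 6*r + 2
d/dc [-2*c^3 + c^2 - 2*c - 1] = -6*c^2 + 2*c - 2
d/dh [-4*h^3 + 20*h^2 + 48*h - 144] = -12*h^2 + 40*h + 48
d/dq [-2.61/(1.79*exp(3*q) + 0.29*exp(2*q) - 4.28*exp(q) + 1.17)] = (14.0157*exp(2*q) + 1.5138*exp(q) - 11.1708)*exp(q)/(1.79*exp(3*q) + 0.29*exp(2*q) - 4.28*exp(q) + 1.17)^2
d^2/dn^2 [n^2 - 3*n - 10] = 2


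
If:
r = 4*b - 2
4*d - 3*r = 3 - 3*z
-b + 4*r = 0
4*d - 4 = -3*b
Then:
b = 8/15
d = 3/5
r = 2/15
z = 1/3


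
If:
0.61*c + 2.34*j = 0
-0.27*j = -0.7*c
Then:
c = 0.00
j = 0.00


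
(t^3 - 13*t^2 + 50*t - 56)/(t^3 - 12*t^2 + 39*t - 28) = (t - 2)/(t - 1)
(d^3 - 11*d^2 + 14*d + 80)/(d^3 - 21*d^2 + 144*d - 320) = (d + 2)/(d - 8)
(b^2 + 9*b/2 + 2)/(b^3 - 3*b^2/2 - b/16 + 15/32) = 16*(b + 4)/(16*b^2 - 32*b + 15)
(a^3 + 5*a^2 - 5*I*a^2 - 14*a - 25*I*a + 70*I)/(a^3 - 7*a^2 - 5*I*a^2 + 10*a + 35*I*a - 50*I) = (a + 7)/(a - 5)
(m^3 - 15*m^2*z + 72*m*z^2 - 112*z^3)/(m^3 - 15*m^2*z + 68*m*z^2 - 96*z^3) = (m^2 - 11*m*z + 28*z^2)/(m^2 - 11*m*z + 24*z^2)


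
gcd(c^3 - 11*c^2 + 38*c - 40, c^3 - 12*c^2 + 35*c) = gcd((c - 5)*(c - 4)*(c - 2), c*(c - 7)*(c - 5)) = c - 5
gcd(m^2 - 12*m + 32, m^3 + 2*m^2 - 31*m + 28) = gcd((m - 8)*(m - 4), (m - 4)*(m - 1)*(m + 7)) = m - 4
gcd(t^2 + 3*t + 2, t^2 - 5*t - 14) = t + 2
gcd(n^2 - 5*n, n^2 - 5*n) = n^2 - 5*n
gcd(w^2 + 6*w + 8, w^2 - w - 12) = 1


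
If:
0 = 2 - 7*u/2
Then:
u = 4/7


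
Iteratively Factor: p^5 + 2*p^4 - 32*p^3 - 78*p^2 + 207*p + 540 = (p + 4)*(p^4 - 2*p^3 - 24*p^2 + 18*p + 135) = (p + 3)*(p + 4)*(p^3 - 5*p^2 - 9*p + 45) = (p - 5)*(p + 3)*(p + 4)*(p^2 - 9) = (p - 5)*(p - 3)*(p + 3)*(p + 4)*(p + 3)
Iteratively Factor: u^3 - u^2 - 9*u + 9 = (u - 3)*(u^2 + 2*u - 3) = (u - 3)*(u + 3)*(u - 1)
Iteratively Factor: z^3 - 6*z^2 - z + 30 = (z - 3)*(z^2 - 3*z - 10) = (z - 5)*(z - 3)*(z + 2)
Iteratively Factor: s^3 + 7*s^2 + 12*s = (s + 4)*(s^2 + 3*s) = (s + 3)*(s + 4)*(s)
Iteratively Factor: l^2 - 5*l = (l)*(l - 5)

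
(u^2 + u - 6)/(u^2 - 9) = (u - 2)/(u - 3)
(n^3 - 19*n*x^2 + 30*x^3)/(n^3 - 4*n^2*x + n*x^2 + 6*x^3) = (n + 5*x)/(n + x)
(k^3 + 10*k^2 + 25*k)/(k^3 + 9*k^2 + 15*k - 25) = k/(k - 1)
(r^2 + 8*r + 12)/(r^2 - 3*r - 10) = (r + 6)/(r - 5)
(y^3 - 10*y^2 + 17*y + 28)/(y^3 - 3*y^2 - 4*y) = (y - 7)/y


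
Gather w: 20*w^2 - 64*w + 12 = 20*w^2 - 64*w + 12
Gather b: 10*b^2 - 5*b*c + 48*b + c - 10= 10*b^2 + b*(48 - 5*c) + c - 10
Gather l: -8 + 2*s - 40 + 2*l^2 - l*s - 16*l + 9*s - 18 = 2*l^2 + l*(-s - 16) + 11*s - 66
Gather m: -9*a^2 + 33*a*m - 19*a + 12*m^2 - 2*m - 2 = -9*a^2 - 19*a + 12*m^2 + m*(33*a - 2) - 2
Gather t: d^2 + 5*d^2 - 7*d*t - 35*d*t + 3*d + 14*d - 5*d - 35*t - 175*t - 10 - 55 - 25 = 6*d^2 + 12*d + t*(-42*d - 210) - 90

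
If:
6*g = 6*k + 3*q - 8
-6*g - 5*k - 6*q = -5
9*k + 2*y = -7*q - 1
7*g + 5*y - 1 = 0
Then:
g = 641/87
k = 595/29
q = -2056/87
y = -880/87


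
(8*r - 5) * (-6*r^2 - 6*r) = -48*r^3 - 18*r^2 + 30*r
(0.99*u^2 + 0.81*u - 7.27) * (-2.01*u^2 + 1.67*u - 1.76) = -1.9899*u^4 + 0.0252000000000001*u^3 + 14.223*u^2 - 13.5665*u + 12.7952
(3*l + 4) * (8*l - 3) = 24*l^2 + 23*l - 12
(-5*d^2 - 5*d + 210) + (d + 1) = -5*d^2 - 4*d + 211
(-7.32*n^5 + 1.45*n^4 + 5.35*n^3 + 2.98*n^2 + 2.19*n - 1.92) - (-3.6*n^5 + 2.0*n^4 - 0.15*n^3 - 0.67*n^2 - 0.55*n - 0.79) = -3.72*n^5 - 0.55*n^4 + 5.5*n^3 + 3.65*n^2 + 2.74*n - 1.13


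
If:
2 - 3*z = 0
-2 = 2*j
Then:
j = -1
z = 2/3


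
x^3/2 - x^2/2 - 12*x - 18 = (x/2 + 1)*(x - 6)*(x + 3)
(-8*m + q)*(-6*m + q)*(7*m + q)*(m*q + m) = 336*m^4*q + 336*m^4 - 50*m^3*q^2 - 50*m^3*q - 7*m^2*q^3 - 7*m^2*q^2 + m*q^4 + m*q^3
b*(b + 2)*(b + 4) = b^3 + 6*b^2 + 8*b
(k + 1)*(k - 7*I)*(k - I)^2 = k^4 + k^3 - 9*I*k^3 - 15*k^2 - 9*I*k^2 - 15*k + 7*I*k + 7*I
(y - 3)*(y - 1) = y^2 - 4*y + 3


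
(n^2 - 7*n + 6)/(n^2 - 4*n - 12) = (n - 1)/(n + 2)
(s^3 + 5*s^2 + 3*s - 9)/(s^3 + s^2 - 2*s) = (s^2 + 6*s + 9)/(s*(s + 2))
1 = 1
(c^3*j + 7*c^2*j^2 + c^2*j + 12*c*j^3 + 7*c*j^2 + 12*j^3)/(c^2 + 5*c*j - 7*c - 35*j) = j*(c^3 + 7*c^2*j + c^2 + 12*c*j^2 + 7*c*j + 12*j^2)/(c^2 + 5*c*j - 7*c - 35*j)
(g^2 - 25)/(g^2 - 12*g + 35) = (g + 5)/(g - 7)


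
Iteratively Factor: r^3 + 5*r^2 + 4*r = (r + 4)*(r^2 + r) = (r + 1)*(r + 4)*(r)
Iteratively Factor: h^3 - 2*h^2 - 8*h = (h + 2)*(h^2 - 4*h) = (h - 4)*(h + 2)*(h)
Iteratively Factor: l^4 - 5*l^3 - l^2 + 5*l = (l - 5)*(l^3 - l) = l*(l - 5)*(l^2 - 1) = l*(l - 5)*(l - 1)*(l + 1)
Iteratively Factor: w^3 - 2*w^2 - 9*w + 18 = (w + 3)*(w^2 - 5*w + 6) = (w - 2)*(w + 3)*(w - 3)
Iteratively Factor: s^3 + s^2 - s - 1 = (s - 1)*(s^2 + 2*s + 1) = (s - 1)*(s + 1)*(s + 1)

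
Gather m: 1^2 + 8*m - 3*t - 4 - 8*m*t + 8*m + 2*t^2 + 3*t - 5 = m*(16 - 8*t) + 2*t^2 - 8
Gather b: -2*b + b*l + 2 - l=b*(l - 2) - l + 2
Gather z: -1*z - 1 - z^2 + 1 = -z^2 - z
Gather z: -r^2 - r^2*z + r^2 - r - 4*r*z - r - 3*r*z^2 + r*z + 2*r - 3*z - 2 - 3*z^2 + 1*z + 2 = z^2*(-3*r - 3) + z*(-r^2 - 3*r - 2)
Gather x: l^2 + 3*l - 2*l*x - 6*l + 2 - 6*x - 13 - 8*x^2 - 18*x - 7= l^2 - 3*l - 8*x^2 + x*(-2*l - 24) - 18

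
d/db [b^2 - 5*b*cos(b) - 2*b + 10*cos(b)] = 5*b*sin(b) + 2*b - 10*sin(b) - 5*cos(b) - 2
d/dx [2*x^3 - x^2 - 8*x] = 6*x^2 - 2*x - 8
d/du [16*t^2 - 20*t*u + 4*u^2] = -20*t + 8*u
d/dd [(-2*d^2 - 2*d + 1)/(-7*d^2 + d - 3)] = (-16*d^2 + 26*d + 5)/(49*d^4 - 14*d^3 + 43*d^2 - 6*d + 9)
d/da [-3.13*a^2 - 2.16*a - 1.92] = -6.26*a - 2.16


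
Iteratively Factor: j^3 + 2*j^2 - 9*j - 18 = (j + 2)*(j^2 - 9) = (j - 3)*(j + 2)*(j + 3)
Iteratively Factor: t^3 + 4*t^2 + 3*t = (t + 1)*(t^2 + 3*t) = (t + 1)*(t + 3)*(t)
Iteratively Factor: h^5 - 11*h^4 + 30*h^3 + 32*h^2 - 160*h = (h + 2)*(h^4 - 13*h^3 + 56*h^2 - 80*h) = (h - 5)*(h + 2)*(h^3 - 8*h^2 + 16*h) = (h - 5)*(h - 4)*(h + 2)*(h^2 - 4*h) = (h - 5)*(h - 4)^2*(h + 2)*(h)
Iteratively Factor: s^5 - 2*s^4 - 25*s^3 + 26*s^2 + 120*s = (s)*(s^4 - 2*s^3 - 25*s^2 + 26*s + 120) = s*(s - 5)*(s^3 + 3*s^2 - 10*s - 24) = s*(s - 5)*(s + 4)*(s^2 - s - 6) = s*(s - 5)*(s - 3)*(s + 4)*(s + 2)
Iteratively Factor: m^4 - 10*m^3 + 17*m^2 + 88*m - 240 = (m - 4)*(m^3 - 6*m^2 - 7*m + 60) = (m - 4)^2*(m^2 - 2*m - 15) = (m - 4)^2*(m + 3)*(m - 5)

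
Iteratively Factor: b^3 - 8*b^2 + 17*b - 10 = (b - 1)*(b^2 - 7*b + 10) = (b - 2)*(b - 1)*(b - 5)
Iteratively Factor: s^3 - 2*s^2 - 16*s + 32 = (s + 4)*(s^2 - 6*s + 8) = (s - 2)*(s + 4)*(s - 4)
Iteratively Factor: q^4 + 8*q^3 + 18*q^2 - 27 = (q + 3)*(q^3 + 5*q^2 + 3*q - 9) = (q + 3)^2*(q^2 + 2*q - 3) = (q - 1)*(q + 3)^2*(q + 3)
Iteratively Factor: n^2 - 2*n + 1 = (n - 1)*(n - 1)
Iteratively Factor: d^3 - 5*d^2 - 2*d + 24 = (d - 3)*(d^2 - 2*d - 8) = (d - 4)*(d - 3)*(d + 2)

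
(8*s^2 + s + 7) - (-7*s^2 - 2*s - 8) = 15*s^2 + 3*s + 15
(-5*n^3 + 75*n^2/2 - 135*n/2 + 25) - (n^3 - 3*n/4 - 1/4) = -6*n^3 + 75*n^2/2 - 267*n/4 + 101/4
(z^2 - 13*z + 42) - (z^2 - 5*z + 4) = 38 - 8*z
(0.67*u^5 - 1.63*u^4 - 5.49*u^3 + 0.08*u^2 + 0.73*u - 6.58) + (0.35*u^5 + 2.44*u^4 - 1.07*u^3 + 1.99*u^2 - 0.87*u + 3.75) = 1.02*u^5 + 0.81*u^4 - 6.56*u^3 + 2.07*u^2 - 0.14*u - 2.83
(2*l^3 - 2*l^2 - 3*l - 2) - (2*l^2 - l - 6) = 2*l^3 - 4*l^2 - 2*l + 4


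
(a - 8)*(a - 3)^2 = a^3 - 14*a^2 + 57*a - 72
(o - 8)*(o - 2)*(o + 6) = o^3 - 4*o^2 - 44*o + 96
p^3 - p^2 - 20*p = p*(p - 5)*(p + 4)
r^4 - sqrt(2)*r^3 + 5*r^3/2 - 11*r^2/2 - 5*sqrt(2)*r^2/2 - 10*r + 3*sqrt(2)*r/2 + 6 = (r - 1/2)*(r + 3)*(r - 2*sqrt(2))*(r + sqrt(2))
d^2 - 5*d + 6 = (d - 3)*(d - 2)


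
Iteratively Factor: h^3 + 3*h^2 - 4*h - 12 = (h + 3)*(h^2 - 4) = (h - 2)*(h + 3)*(h + 2)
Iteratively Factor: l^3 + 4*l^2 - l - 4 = (l - 1)*(l^2 + 5*l + 4) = (l - 1)*(l + 1)*(l + 4)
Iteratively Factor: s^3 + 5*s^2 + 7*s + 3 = (s + 1)*(s^2 + 4*s + 3) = (s + 1)*(s + 3)*(s + 1)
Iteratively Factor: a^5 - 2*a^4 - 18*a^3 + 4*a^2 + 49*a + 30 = (a + 1)*(a^4 - 3*a^3 - 15*a^2 + 19*a + 30) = (a + 1)^2*(a^3 - 4*a^2 - 11*a + 30) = (a - 5)*(a + 1)^2*(a^2 + a - 6) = (a - 5)*(a + 1)^2*(a + 3)*(a - 2)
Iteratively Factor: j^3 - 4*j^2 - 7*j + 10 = (j - 1)*(j^2 - 3*j - 10) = (j - 1)*(j + 2)*(j - 5)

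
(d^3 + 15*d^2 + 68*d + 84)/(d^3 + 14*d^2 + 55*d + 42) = (d + 2)/(d + 1)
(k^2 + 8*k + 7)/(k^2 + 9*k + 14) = (k + 1)/(k + 2)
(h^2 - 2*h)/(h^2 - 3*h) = (h - 2)/(h - 3)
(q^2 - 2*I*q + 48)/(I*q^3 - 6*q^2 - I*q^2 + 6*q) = (-I*q - 8)/(q*(q - 1))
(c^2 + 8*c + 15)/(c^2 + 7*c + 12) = (c + 5)/(c + 4)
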